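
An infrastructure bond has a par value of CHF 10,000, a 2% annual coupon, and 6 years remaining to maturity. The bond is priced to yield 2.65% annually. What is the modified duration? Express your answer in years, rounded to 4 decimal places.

5.5598 years

Periodic yield y = 0.0265. First find Macaulay duration:
  t   CF        PV=CF/(1+0.0265)^t    t·PV
  1       200.00       194.8368       194.8368
  2       200.00       189.8069       379.6139
  3       200.00       184.9069       554.7207
  4       200.00       180.1334       720.5335
  5       200.00       175.4831       877.4154
  6    10,200.00     8,718.5939    52,311.5634
  Σ                  9,643.7610    55,038.6837
P = 9,643.7610; Macaulay duration = 55,038.6837 / 9,643.7610 = 5.70718 years.
Modified duration = D_Mac / (1 + y) = 5.70718 / 1.0265 = 5.55984 years.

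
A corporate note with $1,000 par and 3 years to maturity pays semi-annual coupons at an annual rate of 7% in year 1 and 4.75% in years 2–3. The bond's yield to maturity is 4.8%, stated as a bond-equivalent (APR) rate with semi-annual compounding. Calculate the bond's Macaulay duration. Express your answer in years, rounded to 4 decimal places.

2.7868 years

Periodic yield y = 0.024. Discount each cash flow and weight by its period:
  t   CF        PV=CF/(1+0.024)^t    t·PV
  1        35.00        34.1797        34.1797
  2        35.00        33.3786        66.7572
  3        23.75        22.1189        66.3567
  4        23.75        21.6005        86.4020
  5        23.75        21.0942       105.4712
  6     1,023.75       887.9616     5,327.7695
  Σ                  1,020.3335     5,686.9363
Price P = Σ PV = 1,020.3335.
Macaulay duration = Σ(t·PV) / P = 5,686.9363 / 1,020.3335 = 5.57361 half-year periods.
In years: 5.57361 / 2 = 2.78680 years.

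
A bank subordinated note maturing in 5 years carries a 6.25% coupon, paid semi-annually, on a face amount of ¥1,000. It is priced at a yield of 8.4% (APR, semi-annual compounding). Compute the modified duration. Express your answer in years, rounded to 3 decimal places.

Periodic yield y = 0.042. First find Macaulay duration:
  t   CF        PV=CF/(1+0.042)^t    t·PV
  1        31.25        29.9904        29.9904
  2        31.25        28.7816        57.5632
  3        31.25        27.6215        82.8644
  4        31.25        26.5081       106.0325
  5        31.25        25.4397       127.1983
  6        31.25        24.4143       146.4856
  7        31.25        23.4302       164.0114
  8        31.25        22.4858       179.8864
  9        31.25        21.5795       194.2151
  10    1,031.25       683.4186     6,834.1856
  Σ                    913.6695     7,922.4330
P = 913.6695; Macaulay duration = 7,922.4330 / 913.6695 = 8.67100 half-year periods = 4.33550 years.
Modified duration = D_Mac / (1 + y) = 4.33550 / 1.042 = 4.16075 years.

4.161 years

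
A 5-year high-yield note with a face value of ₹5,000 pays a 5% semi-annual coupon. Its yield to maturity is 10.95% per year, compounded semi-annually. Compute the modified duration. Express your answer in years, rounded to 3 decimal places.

Periodic yield y = 0.05475. First find Macaulay duration:
  t   CF        PV=CF/(1+0.05475)^t    t·PV
  1       125.00       118.5115       118.5115
  2       125.00       112.3598       224.7196
  3       125.00       106.5274       319.5823
  4       125.00       100.9978       403.9912
  5       125.00        95.7552       478.7760
  6       125.00        90.7847       544.7084
  7       125.00        86.0723       602.5059
  8       125.00        81.6044       652.8354
  9       125.00        77.3685       696.3165
  10    5,125.00     3,007.4508    30,074.5079
  Σ                  3,877.4324    34,116.4546
P = 3,877.4324; Macaulay duration = 34,116.4546 / 3,877.4324 = 8.79872 half-year periods = 4.39936 years.
Modified duration = D_Mac / (1 + y) = 4.39936 / 1.05475 = 4.17100 years.

4.171 years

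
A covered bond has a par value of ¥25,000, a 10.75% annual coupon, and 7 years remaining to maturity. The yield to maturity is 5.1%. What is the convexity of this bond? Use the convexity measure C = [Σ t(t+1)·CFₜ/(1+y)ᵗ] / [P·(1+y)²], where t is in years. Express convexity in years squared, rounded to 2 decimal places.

36.40

With y = 0.051:
  t   CF        PV=CF/(1+0.051)^t    t·PV        t(t+1)·PV
  1     2,687.50     2,557.0885     2,557.0885       5,114.1770
  2     2,687.50     2,433.0052     4,866.0104      14,598.0313
  3     2,687.50     2,314.9431     6,944.8294      27,779.3175
  4     2,687.50     2,202.6100     8,810.4400      44,052.2002
  5     2,687.50     2,095.7279    10,478.6394      62,871.8367
  6     2,687.50     1,994.0322    11,964.1935      83,749.3543
  7    27,687.50    19,546.3077   136,824.1540   1,094,593.2316
  Σ                 33,143.7147   182,445.3552   1,332,758.1485
P = 33,143.7147.
Convexity = Σ t(t+1)·PV / [P·(1+y)²] = 1,332,758.1485 / (33,143.7147 × 1.104601) = 36.40363.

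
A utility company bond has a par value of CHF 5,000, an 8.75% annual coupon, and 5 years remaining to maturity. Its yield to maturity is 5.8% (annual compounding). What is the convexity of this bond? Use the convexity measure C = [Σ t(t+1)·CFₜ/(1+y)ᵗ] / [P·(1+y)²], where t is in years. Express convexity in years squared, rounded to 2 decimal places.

21.86

With y = 0.058:
  t   CF        PV=CF/(1+0.058)^t    t·PV        t(t+1)·PV
  1       437.50       413.5161       413.5161         827.0321
  2       437.50       390.8469       781.6939       2,345.0817
  3       437.50       369.4206     1,108.2617       4,433.0466
  4       437.50       349.1688     1,396.6751       6,983.3753
  5     5,437.50     4,101.7665    20,508.8324     123,052.9943
  Σ                  5,624.7188    24,208.9791     137,641.5301
P = 5,624.7188.
Convexity = Σ t(t+1)·PV / [P·(1+y)²] = 137,641.5301 / (5,624.7188 × 1.119364) = 21.86137.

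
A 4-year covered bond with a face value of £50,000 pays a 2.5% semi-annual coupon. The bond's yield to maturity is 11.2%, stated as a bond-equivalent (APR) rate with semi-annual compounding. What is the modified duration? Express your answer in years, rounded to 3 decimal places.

3.593 years

Periodic yield y = 0.056. First find Macaulay duration:
  t   CF        PV=CF/(1+0.056)^t    t·PV
  1       625.00       591.8561       591.8561
  2       625.00       560.4698     1,120.9395
  3       625.00       530.7479     1,592.2436
  4       625.00       502.6022     2,010.4086
  5       625.00       475.9490     2,379.7450
  6       625.00       450.7093     2,704.2557
  7       625.00       426.8080     2,987.6563
  8    50,625.00    32,738.1166   261,904.9325
  Σ                 36,277.2587   275,292.0373
P = 36,277.2587; Macaulay duration = 275,292.0373 / 36,277.2587 = 7.58856 half-year periods = 3.79428 years.
Modified duration = D_Mac / (1 + y) = 3.79428 / 1.056 = 3.59307 years.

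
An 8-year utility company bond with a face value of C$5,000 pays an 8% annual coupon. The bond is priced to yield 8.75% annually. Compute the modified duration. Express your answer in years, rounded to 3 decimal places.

5.668 years

Periodic yield y = 0.0875. First find Macaulay duration:
  t   CF        PV=CF/(1+0.0875)^t    t·PV
  1       400.00       367.8161       367.8161
  2       400.00       338.2217       676.4434
  3       400.00       311.0085       933.0254
  4       400.00       285.9848     1,143.9391
  5       400.00       262.9745     1,314.8726
  6       400.00       241.8156     1,450.8939
  7       400.00       222.3592     1,556.5145
  8     5,400.00     2,760.3213    22,082.5703
  Σ                  4,790.5017    29,526.0752
P = 4,790.5017; Macaulay duration = 29,526.0752 / 4,790.5017 = 6.16346 years.
Modified duration = D_Mac / (1 + y) = 6.16346 / 1.0875 = 5.66755 years.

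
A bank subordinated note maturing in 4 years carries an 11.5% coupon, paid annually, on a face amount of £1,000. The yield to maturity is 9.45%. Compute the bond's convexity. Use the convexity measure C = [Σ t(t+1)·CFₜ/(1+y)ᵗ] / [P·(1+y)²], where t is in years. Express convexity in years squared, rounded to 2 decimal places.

With y = 0.0945:
  t   CF        PV=CF/(1+0.0945)^t    t·PV        t(t+1)·PV
  1       115.00       105.0708       105.0708         210.1416
  2       115.00        95.9989       191.9978         575.9935
  3       115.00        87.7103       263.1309       1,052.5235
  4     1,115.00       776.9835     3,107.9341      15,539.6703
  Σ                  1,065.7635     3,668.1336      17,378.3288
P = 1,065.7635.
Convexity = Σ t(t+1)·PV / [P·(1+y)²] = 17,378.3288 / (1,065.7635 × 1.197930) = 13.61180.

13.61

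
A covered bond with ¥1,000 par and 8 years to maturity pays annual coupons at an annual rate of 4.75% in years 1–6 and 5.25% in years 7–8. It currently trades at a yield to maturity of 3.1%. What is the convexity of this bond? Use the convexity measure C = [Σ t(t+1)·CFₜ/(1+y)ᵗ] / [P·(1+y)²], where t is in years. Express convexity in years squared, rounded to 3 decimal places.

55.559

With y = 0.031:
  t   CF        PV=CF/(1+0.031)^t    t·PV        t(t+1)·PV
  1        47.50        46.0718        46.0718          92.1435
  2        47.50        44.6865        89.3730         268.1190
  3        47.50        43.3429       130.0286         520.1144
  4        47.50        42.0396       168.1585         840.7927
  5        47.50        40.7756       203.8780       1,223.2678
  6        47.50        39.5496       237.2973       1,661.0814
  7        52.50        42.3983       296.7882       2,374.3059
  8     1,052.50       824.4281     6,595.4247      59,358.8227
  Σ                  1,123.2923     7,767.0202      66,338.6474
P = 1,123.2923.
Convexity = Σ t(t+1)·PV / [P·(1+y)²] = 66,338.6474 / (1,123.2923 × 1.062961) = 55.55926.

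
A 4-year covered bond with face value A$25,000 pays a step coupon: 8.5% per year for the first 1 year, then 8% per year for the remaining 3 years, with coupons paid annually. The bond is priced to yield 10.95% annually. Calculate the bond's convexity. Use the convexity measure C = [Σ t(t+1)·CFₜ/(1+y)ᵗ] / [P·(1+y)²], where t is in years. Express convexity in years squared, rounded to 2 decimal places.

With y = 0.1095:
  t   CF        PV=CF/(1+0.1095)^t    t·PV        t(t+1)·PV
  1     2,125.00     1,915.2772     1,915.2772       3,830.5543
  2     2,000.00     1,624.7082     3,249.4165       9,748.2494
  3     2,000.00     1,464.3607     4,393.0822      17,572.3288
  4    27,000.00    17,817.8188    71,271.2752     356,356.3759
  Σ                 22,822.1649    80,829.0510     387,507.5085
P = 22,822.1649.
Convexity = Σ t(t+1)·PV / [P·(1+y)²] = 387,507.5085 / (22,822.1649 × 1.230990) = 13.79332.

13.79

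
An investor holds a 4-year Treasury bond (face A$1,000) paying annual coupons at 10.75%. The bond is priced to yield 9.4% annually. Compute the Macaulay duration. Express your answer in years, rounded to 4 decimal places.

Periodic yield y = 0.094. Discount each cash flow and weight by its year:
  t   CF        PV=CF/(1+0.094)^t    t·PV
  1       107.50        98.2633        98.2633
  2       107.50        89.8202       179.6403
  3       107.50        82.1025       246.3076
  4     1,107.50       773.1690     3,092.6761
  Σ                  1,043.3550     3,616.8872
Price P = Σ PV = 1,043.3550.
Macaulay duration = Σ(t·PV) / P = 3,616.8872 / 1,043.3550 = 3.46659 years.

3.4666 years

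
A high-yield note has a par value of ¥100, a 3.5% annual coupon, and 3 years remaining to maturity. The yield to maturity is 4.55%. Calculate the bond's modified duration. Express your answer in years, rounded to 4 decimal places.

Periodic yield y = 0.0455. First find Macaulay duration:
  t   CF        PV=CF/(1+0.0455)^t    t·PV
  1         3.50         3.3477         3.3477
  2         3.50         3.2020         6.4040
  3       103.50        90.5666       271.6999
  Σ                     97.1163       281.4516
P = 97.1163; Macaulay duration = 281.4516 / 97.1163 = 2.89809 years.
Modified duration = D_Mac / (1 + y) = 2.89809 / 1.0455 = 2.77196 years.

2.7720 years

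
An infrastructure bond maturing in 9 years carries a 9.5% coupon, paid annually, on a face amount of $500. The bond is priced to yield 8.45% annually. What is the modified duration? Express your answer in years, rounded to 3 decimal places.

Periodic yield y = 0.0845. First find Macaulay duration:
  t   CF        PV=CF/(1+0.0845)^t    t·PV
  1        47.50        43.7990        43.7990
  2        47.50        40.3863        80.7727
  3        47.50        37.2396       111.7188
  4        47.50        34.3380       137.3521
  5        47.50        31.6625       158.3127
  6        47.50        29.1955       175.1731
  7        47.50        26.9207       188.4451
  8        47.50        24.8232       198.5853
  9       547.50       263.8263     2,374.4369
  Σ                    532.1912     3,468.5957
P = 532.1912; Macaulay duration = 3,468.5957 / 532.1912 = 6.51757 years.
Modified duration = D_Mac / (1 + y) = 6.51757 / 1.0845 = 6.00975 years.

6.010 years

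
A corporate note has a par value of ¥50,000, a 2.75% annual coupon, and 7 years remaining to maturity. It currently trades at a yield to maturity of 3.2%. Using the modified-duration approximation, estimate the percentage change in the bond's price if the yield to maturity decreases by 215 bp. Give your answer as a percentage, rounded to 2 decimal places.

Periodic yield y = 0.032. Modified duration first:
  t   CF        PV=CF/(1+0.032)^t    t·PV
  1     1,375.00     1,332.3643     1,332.3643
  2     1,375.00     1,291.0507     2,582.1014
  3     1,375.00     1,251.0181     3,753.0544
  4     1,375.00     1,212.2269     4,848.9075
  5     1,375.00     1,174.6384     5,873.1922
  6     1,375.00     1,138.2155     6,829.2933
  7    51,375.00    41,209.1782   288,464.2474
  Σ                 48,608.6923   313,683.1606
P = 48,608.6923; D_Mac = 6.45323 yrs; D_mod = 6.45323/(1+0.032) = 6.25313 yrs.
ΔP/P ≈ -D_mod · Δy = -6.25313 × (-0.0215) = +0.134442 = +13.4442%.

+13.44%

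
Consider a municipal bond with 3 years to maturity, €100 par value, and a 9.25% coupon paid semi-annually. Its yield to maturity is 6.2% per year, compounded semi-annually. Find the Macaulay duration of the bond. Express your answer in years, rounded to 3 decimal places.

2.701 years

Periodic yield y = 0.031. Discount each cash flow and weight by its period:
  t   CF        PV=CF/(1+0.031)^t    t·PV
  1        4.625         4.4859         4.4859
  2        4.625         4.3511         8.7021
  3        4.625         4.2202        12.6607
  4        4.625         4.0933        16.3733
  5        4.625         3.9703        19.8513
  6      104.625        87.1131       522.6786
  Σ                    108.2339       584.7519
Price P = Σ PV = 108.2339.
Macaulay duration = Σ(t·PV) / P = 584.7519 / 108.2339 = 5.40267 half-year periods.
In years: 5.40267 / 2 = 2.70133 years.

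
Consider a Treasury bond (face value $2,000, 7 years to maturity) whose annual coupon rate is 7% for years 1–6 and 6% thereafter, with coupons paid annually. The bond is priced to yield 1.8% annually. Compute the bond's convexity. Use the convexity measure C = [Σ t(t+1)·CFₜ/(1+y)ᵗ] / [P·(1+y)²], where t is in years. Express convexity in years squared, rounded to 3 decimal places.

With y = 0.018:
  t   CF        PV=CF/(1+0.018)^t    t·PV        t(t+1)·PV
  1       140.00       137.5246       137.5246         275.0491
  2       140.00       135.0929       270.1858         810.5573
  3       140.00       132.7042       398.1126       1,592.4505
  4       140.00       130.3578       521.4311       2,607.1554
  5       140.00       128.0528       640.2641       3,841.5846
  6       140.00       125.7886       754.7317       5,283.1222
  7     2,120.00     1,871.1190    13,097.8332     104,782.6655
  Σ                  2,660.6399    15,820.0831     119,192.5847
P = 2,660.6399.
Convexity = Σ t(t+1)·PV / [P·(1+y)²] = 119,192.5847 / (2,660.6399 × 1.036324) = 43.22824.

43.228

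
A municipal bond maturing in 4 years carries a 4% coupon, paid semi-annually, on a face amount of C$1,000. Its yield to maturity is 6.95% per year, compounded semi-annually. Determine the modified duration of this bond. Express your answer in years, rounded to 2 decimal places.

Periodic yield y = 0.03475. First find Macaulay duration:
  t   CF        PV=CF/(1+0.03475)^t    t·PV
  1        20.00        19.3283        19.3283
  2        20.00        18.6792        37.3585
  3        20.00        18.0519        54.1558
  4        20.00        17.4457        69.7828
  5        20.00        16.8598        84.2991
  6        20.00        16.2936        97.7617
  7        20.00        15.7464       110.2250
  8     1,020.00       776.0982     6,208.7858
  Σ                    898.5033     6,681.6969
P = 898.5033; Macaulay duration = 6,681.6969 / 898.5033 = 7.43647 half-year periods = 3.71824 years.
Modified duration = D_Mac / (1 + y) = 3.71824 / 1.03475 = 3.59337 years.

3.59 years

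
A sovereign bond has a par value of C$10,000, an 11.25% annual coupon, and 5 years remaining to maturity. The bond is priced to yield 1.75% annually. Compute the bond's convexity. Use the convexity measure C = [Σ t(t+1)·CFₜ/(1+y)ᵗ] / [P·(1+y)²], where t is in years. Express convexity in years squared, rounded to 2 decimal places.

With y = 0.0175:
  t   CF        PV=CF/(1+0.0175)^t    t·PV        t(t+1)·PV
  1     1,125.00     1,105.6511     1,105.6511       2,211.3022
  2     1,125.00     1,086.6350     2,173.2700       6,519.8100
  3     1,125.00     1,067.9459     3,203.8378      12,815.3513
  4     1,125.00     1,049.5783     4,198.3133      20,991.5664
  5    11,125.00    10,200.6520    51,003.2598     306,019.5589
  Σ                 14,510.4623    61,684.3320     348,557.5888
P = 14,510.4623.
Convexity = Σ t(t+1)·PV / [P·(1+y)²] = 348,557.5888 / (14,510.4623 × 1.035306) = 23.20195.

23.20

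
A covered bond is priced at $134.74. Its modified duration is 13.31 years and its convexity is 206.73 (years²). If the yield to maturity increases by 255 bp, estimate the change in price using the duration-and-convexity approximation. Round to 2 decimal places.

Duration effect: -D_mod·Δy = -13.31 × (+0.0255) = -0.339405
Convexity effect: ½·C·(Δy)² = 0.5 × 206.73 × (0.0255)² = +0.06721309125
ΔP/P ≈ -0.339405 + 0.06721309125 = -0.27219190875
ΔP ≈ 134.74 × (-0.27219190875) = -36.675137784975.

-$36.68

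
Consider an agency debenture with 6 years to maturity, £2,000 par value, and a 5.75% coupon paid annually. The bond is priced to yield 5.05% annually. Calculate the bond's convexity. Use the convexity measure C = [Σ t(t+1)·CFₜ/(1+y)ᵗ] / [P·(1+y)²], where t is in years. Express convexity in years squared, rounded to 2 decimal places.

With y = 0.0505:
  t   CF        PV=CF/(1+0.0505)^t    t·PV        t(t+1)·PV
  1       115.00       109.4717       109.4717         218.9434
  2       115.00       104.2091       208.4182         625.2547
  3       115.00        99.1995       297.5986       1,190.3945
  4       115.00        94.4308       377.7232       1,888.6158
  5       115.00        89.8913       449.4564       2,696.7384
  6     2,115.00     1,573.7438     9,442.4628      66,097.2395
  Σ                  2,070.9462    10,885.1309      72,717.1862
P = 2,070.9462.
Convexity = Σ t(t+1)·PV / [P·(1+y)²] = 72,717.1862 / (2,070.9462 × 1.103550) = 31.81824.

31.82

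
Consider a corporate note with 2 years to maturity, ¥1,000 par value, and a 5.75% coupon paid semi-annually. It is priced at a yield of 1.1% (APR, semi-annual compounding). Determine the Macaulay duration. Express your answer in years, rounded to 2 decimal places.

1.92 years

Periodic yield y = 0.0055. Discount each cash flow and weight by its period:
  t   CF        PV=CF/(1+0.0055)^t    t·PV
  1        28.75        28.5927        28.5927
  2        28.75        28.4363        56.8727
  3        28.75        28.2808        84.8424
  4     1,028.75     1,006.4253     4,025.7012
  Σ                  1,091.7352     4,196.0090
Price P = Σ PV = 1,091.7352.
Macaulay duration = Σ(t·PV) / P = 4,196.0090 / 1,091.7352 = 3.84343 half-year periods.
In years: 3.84343 / 2 = 1.92172 years.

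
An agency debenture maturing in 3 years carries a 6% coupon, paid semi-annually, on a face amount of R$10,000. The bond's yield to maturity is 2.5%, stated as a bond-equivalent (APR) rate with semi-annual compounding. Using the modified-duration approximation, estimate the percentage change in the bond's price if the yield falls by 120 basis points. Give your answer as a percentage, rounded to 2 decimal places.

+3.32%

Periodic yield y = 0.0125. Modified duration first:
  t   CF        PV=CF/(1+0.0125)^t    t·PV
  1       300.00       296.2963       296.2963
  2       300.00       292.6383       585.2766
  3       300.00       289.0255       867.0765
  4       300.00       285.4573     1,141.8291
  5       300.00       281.9331     1,409.6656
  6    10,300.00     9,560.2012    57,361.2073
  Σ                 11,005.5517    61,661.3515
P = 11,005.5517; D_Mac = 5.60275 half-year periods = 2.80137 yrs; D_mod = 2.80137/(1+0.0125) = 2.76679 yrs.
ΔP/P ≈ -D_mod · Δy = -2.76679 × (-0.012) = +0.033201 = +3.3201%.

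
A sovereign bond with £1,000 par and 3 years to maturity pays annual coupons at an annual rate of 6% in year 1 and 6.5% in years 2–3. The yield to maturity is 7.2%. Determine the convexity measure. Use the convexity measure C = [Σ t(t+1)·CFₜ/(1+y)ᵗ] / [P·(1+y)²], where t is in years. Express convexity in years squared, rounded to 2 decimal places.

With y = 0.072:
  t   CF        PV=CF/(1+0.072)^t    t·PV        t(t+1)·PV
  1        60.00        55.9701        55.9701         111.9403
  2        65.00        56.5619       113.1237         339.3712
  3     1,065.00       864.5005     2,593.5015      10,374.0061
  Σ                    977.0325     2,762.5954      10,825.3176
P = 977.0325.
Convexity = Σ t(t+1)·PV / [P·(1+y)²] = 10,825.3176 / (977.0325 × 1.149184) = 9.64144.

9.64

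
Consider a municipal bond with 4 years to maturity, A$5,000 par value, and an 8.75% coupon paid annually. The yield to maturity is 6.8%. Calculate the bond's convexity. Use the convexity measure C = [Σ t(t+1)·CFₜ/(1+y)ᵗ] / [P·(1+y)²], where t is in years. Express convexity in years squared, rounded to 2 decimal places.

14.97

With y = 0.068:
  t   CF        PV=CF/(1+0.068)^t    t·PV        t(t+1)·PV
  1       437.50       409.6442       409.6442         819.2884
  2       437.50       383.5620       767.1240       2,301.3719
  3       437.50       359.1404     1,077.4213       4,309.6852
  4     5,437.50     4,179.4031    16,717.6123      83,588.0617
  Σ                  5,331.7497    18,971.8018      91,018.4072
P = 5,331.7497.
Convexity = Σ t(t+1)·PV / [P·(1+y)²] = 91,018.4072 / (5,331.7497 × 1.140624) = 14.96639.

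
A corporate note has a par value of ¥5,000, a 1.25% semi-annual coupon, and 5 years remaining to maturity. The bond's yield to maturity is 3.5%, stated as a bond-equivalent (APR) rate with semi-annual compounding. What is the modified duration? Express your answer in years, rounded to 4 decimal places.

4.7694 years

Periodic yield y = 0.0175. First find Macaulay duration:
  t   CF        PV=CF/(1+0.0175)^t    t·PV
  1        31.25        30.7125        30.7125
  2        31.25        30.1843        60.3686
  3        31.25        29.6652        88.9955
  4        31.25        29.1550       116.6198
  5        31.25        28.6535       143.2676
  6        31.25        28.1607       168.9642
  7        31.25        27.6764       193.7346
  8        31.25        27.2004       217.6029
  9        31.25        26.7325       240.5929
  10    5,031.25     4,229.9158    42,299.1576
  Σ                  4,488.0562    43,560.0162
P = 4,488.0562; Macaulay duration = 43,560.0162 / 4,488.0562 = 9.70576 half-year periods = 4.85288 years.
Modified duration = D_Mac / (1 + y) = 4.85288 / 1.0175 = 4.76942 years.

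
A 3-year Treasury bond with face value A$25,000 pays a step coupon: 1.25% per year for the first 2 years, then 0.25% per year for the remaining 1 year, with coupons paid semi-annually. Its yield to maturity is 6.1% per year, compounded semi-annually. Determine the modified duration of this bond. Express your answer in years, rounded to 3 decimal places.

2.864 years

Periodic yield y = 0.0305. First find Macaulay duration:
  t   CF        PV=CF/(1+0.0305)^t    t·PV
  1       156.25       151.6254       151.6254
  2       156.25       147.1377       294.2754
  3       156.25       142.7828       428.3485
  4       156.25       138.5569       554.2275
  5        31.25        26.8912       134.4560
  6    25,031.25    20,902.3233   125,413.9399
  Σ                 21,509.3174   126,976.8727
P = 21,509.3174; Macaulay duration = 126,976.8727 / 21,509.3174 = 5.90334 half-year periods = 2.95167 years.
Modified duration = D_Mac / (1 + y) = 2.95167 / 1.0305 = 2.86431 years.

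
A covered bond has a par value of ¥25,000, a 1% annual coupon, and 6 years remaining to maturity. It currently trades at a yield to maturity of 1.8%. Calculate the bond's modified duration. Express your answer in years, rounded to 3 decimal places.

Periodic yield y = 0.018. First find Macaulay duration:
  t   CF        PV=CF/(1+0.018)^t    t·PV
  1       250.00       245.5796       245.5796
  2       250.00       241.2373       482.4746
  3       250.00       236.9718       710.9154
  4       250.00       232.7817       931.1269
  5       250.00       228.6657     1,143.3287
  6    25,250.00    22,686.8769   136,121.2614
  Σ                 23,872.1130   139,634.6866
P = 23,872.1130; Macaulay duration = 139,634.6866 / 23,872.1130 = 5.84928 years.
Modified duration = D_Mac / (1 + y) = 5.84928 / 1.018 = 5.74586 years.

5.746 years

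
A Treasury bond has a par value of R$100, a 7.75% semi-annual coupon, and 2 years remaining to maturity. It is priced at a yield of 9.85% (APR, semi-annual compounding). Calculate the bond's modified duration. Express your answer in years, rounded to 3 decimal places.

1.800 years

Periodic yield y = 0.04925. First find Macaulay duration:
  t   CF        PV=CF/(1+0.04925)^t    t·PV
  1        3.875         3.6931         3.6931
  2        3.875         3.5198         7.0395
  3        3.875         3.3546        10.0637
  4      103.875        85.7028       342.8113
  Σ                     96.2703       363.6076
P = 96.2703; Macaulay duration = 363.6076 / 96.2703 = 3.77695 half-year periods = 1.88847 years.
Modified duration = D_Mac / (1 + y) = 1.88847 / 1.04925 = 1.79983 years.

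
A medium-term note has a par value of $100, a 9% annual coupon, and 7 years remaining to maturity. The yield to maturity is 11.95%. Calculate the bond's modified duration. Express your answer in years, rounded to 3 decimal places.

Periodic yield y = 0.1195. First find Macaulay duration:
  t   CF        PV=CF/(1+0.1195)^t    t·PV
  1         9.00         8.0393         8.0393
  2         9.00         7.1812        14.3623
  3         9.00         6.4146        19.2438
  4         9.00         5.7299        22.9196
  5         9.00         5.1183        25.5913
  6         9.00         4.5719        27.4315
  7       109.00        49.4604       346.2230
  Σ                     86.5155       463.8107
P = 86.5155; Macaulay duration = 463.8107 / 86.5155 = 5.36101 years.
Modified duration = D_Mac / (1 + y) = 5.36101 / 1.1195 = 4.78875 years.

4.789 years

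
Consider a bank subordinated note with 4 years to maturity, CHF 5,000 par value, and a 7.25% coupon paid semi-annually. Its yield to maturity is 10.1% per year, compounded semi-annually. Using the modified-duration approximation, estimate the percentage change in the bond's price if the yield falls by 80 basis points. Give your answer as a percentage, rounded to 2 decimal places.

Periodic yield y = 0.0505. Modified duration first:
  t   CF        PV=CF/(1+0.0505)^t    t·PV
  1       181.25       172.5369       172.5369
  2       181.25       164.2426       328.4853
  3       181.25       156.3471       469.0413
  4       181.25       148.8311       595.3245
  5       181.25       141.6765       708.3824
  6       181.25       134.8658       809.1945
  7       181.25       128.3824       898.6771
  8     5,181.25     3,493.5430    27,948.3441
  Σ                  4,540.4254    31,929.9860
P = 4,540.4254; D_Mac = 7.03238 half-year periods = 3.51619 yrs; D_mod = 3.51619/(1+0.0505) = 3.34716 yrs.
ΔP/P ≈ -D_mod · Δy = -3.34716 × (-0.008) = +0.026777 = +2.6777%.

+2.68%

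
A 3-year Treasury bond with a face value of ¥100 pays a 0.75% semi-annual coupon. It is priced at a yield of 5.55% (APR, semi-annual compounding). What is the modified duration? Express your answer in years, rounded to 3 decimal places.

2.889 years

Periodic yield y = 0.02775. First find Macaulay duration:
  t   CF        PV=CF/(1+0.02775)^t    t·PV
  1        0.375         0.3649         0.3649
  2        0.375         0.3550         0.7100
  3        0.375         0.3454         1.0363
  4        0.375         0.3361         1.3444
  5        0.375         0.3270         1.6352
  6      100.375        85.1727       511.0365
  Σ                     86.9012       516.1273
P = 86.9012; Macaulay duration = 516.1273 / 86.9012 = 5.93924 half-year periods = 2.96962 years.
Modified duration = D_Mac / (1 + y) = 2.96962 / 1.02775 = 2.88944 years.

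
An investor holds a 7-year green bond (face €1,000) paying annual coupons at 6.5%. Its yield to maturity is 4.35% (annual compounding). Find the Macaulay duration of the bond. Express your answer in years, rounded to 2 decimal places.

Periodic yield y = 0.0435. Discount each cash flow and weight by its year:
  t   CF        PV=CF/(1+0.0435)^t    t·PV
  1        65.00        62.2904        62.2904
  2        65.00        59.6937       119.3874
  3        65.00        57.2053       171.6158
  4        65.00        54.8206       219.2823
  5        65.00        52.5353       262.6764
  6        65.00        50.3453       302.0716
  7     1,065.00       790.5010     5,533.5071
  Σ                  1,127.3915     6,670.8310
Price P = Σ PV = 1,127.3915.
Macaulay duration = Σ(t·PV) / P = 6,670.8310 / 1,127.3915 = 5.91705 years.

5.92 years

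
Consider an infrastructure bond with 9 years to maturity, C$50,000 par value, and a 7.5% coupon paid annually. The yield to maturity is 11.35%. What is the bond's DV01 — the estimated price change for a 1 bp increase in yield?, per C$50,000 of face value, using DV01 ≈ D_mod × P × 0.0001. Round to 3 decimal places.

C$23.257

Periodic yield y = 0.1135.
  t   CF        PV=CF/(1+0.1135)^t    t·PV
  1     3,750.00     3,367.7593     3,367.7593
  2     3,750.00     3,024.4808     6,048.9615
  3     3,750.00     2,716.1929     8,148.5786
  4     3,750.00     2,439.3290     9,757.3161
  5     3,750.00     2,190.6861    10,953.4307
  6     3,750.00     1,967.3876    11,804.3259
  7     3,750.00     1,766.8502    12,367.9511
  8     3,750.00     1,586.7536    12,694.0289
  9    53,750.00    20,425.2075   183,826.8671
  Σ                 39,484.6470   258,969.2191
P = 39,484.6470; D_Mac = 6.55873 yrs; D_mod = 5.89019 yrs.
DV01 ≈ 5.89019 × 39,484.6470 × 0.0001 = 23.257227.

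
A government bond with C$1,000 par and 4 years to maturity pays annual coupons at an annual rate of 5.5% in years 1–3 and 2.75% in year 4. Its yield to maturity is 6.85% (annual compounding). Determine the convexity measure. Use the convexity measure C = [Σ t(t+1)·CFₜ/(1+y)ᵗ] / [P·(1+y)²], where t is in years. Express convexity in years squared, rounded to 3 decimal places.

With y = 0.0685:
  t   CF        PV=CF/(1+0.0685)^t    t·PV        t(t+1)·PV
  1        55.00        51.4740        51.4740         102.9481
  2        55.00        48.1741        96.3482         289.0446
  3        55.00        45.0857       135.2572         541.0288
  4     1,027.50       788.2858     3,153.1434      15,765.7168
  Σ                    933.0197     3,436.2228      16,698.7382
P = 933.0197.
Convexity = Σ t(t+1)·PV / [P·(1+y)²] = 16,698.7382 / (933.0197 × 1.141692) = 15.67631.

15.676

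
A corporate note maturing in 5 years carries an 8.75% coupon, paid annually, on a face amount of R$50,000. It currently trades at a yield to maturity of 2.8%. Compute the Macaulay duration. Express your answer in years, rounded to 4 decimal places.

Periodic yield y = 0.028. Discount each cash flow and weight by its year:
  t   CF        PV=CF/(1+0.028)^t    t·PV
  1     4,375.00     4,255.8366     4,255.8366
  2     4,375.00     4,139.9188     8,279.8377
  3     4,375.00     4,027.1584    12,081.4752
  4     4,375.00     3,917.4693    15,669.8771
  5    54,375.00    47,362.3995   236,811.9975
  Σ                 63,702.7826   277,099.0241
Price P = Σ PV = 63,702.7826.
Macaulay duration = Σ(t·PV) / P = 277,099.0241 / 63,702.7826 = 4.34987 years.

4.3499 years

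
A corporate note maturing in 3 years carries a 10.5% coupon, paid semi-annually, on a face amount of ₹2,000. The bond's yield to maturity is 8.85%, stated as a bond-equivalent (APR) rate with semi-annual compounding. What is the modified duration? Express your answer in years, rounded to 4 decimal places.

Periodic yield y = 0.04425. First find Macaulay duration:
  t   CF        PV=CF/(1+0.04425)^t    t·PV
  1       105.00       100.5506       100.5506
  2       105.00        96.2898       192.5796
  3       105.00        92.2095       276.6286
  4       105.00        88.3022       353.2087
  5       105.00        84.5604       422.8019
  6     2,105.00     1,623.3987     9,740.3923
  Σ                  2,085.3112    11,086.1617
P = 2,085.3112; Macaulay duration = 11,086.1617 / 2,085.3112 = 5.31631 half-year periods = 2.65816 years.
Modified duration = D_Mac / (1 + y) = 2.65816 / 1.04425 = 2.54552 years.

2.5455 years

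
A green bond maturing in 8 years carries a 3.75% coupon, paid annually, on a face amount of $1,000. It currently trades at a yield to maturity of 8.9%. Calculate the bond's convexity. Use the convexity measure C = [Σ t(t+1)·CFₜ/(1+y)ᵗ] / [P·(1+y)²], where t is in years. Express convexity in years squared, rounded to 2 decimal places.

49.30

With y = 0.089:
  t   CF        PV=CF/(1+0.089)^t    t·PV        t(t+1)·PV
  1        37.50        34.4353        34.4353          68.8705
  2        37.50        31.6210        63.2420         189.7260
  3        37.50        29.0367        87.1102         348.4407
  4        37.50        26.6637       106.6546         533.2732
  5        37.50        24.4845       122.4227         734.5361
  6        37.50        22.4835       134.9010         944.3072
  7        37.50        20.6460       144.5221       1,156.1765
  8     1,037.50       524.5236     4,196.1891      37,765.7022
  Σ                    713.8943     4,889.4769      41,741.0322
P = 713.8943.
Convexity = Σ t(t+1)·PV / [P·(1+y)²] = 41,741.0322 / (713.8943 × 1.185921) = 49.30302.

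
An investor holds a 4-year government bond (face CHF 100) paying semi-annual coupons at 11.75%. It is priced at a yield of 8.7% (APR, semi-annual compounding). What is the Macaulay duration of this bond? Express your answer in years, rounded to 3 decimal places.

3.341 years

Periodic yield y = 0.0435. Discount each cash flow and weight by its period:
  t   CF        PV=CF/(1+0.0435)^t    t·PV
  1        5.875         5.6301         5.6301
  2        5.875         5.3954        10.7908
  3        5.875         5.1705        15.5114
  4        5.875         4.9549        19.8197
  5        5.875         4.7484        23.7419
  6        5.875         4.5504        27.3026
  7        5.875         4.3607        30.5252
  8      105.875        75.3102       602.4816
  Σ                    110.1207       735.8034
Price P = Σ PV = 110.1207.
Macaulay duration = Σ(t·PV) / P = 735.8034 / 110.1207 = 6.68179 half-year periods.
In years: 6.68179 / 2 = 3.34090 years.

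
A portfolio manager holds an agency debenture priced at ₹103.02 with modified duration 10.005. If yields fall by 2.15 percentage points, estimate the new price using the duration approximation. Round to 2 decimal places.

Duration approximation: ΔP/P ≈ -D_mod · Δy = -10.005 × (-0.0215) = +0.2151075.
New price ≈ 103.02 × (1 + 0.2151075) = 125.18037465.

₹125.18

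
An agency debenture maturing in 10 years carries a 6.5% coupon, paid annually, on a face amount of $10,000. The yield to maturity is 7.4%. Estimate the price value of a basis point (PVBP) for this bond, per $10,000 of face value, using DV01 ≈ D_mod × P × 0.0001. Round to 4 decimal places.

$6.6115

Periodic yield y = 0.074.
  t   CF        PV=CF/(1+0.074)^t    t·PV
  1       650.00       605.2142       605.2142
  2       650.00       563.5141     1,127.0282
  3       650.00       524.6873     1,574.0618
  4       650.00       488.5356     1,954.1425
  5       650.00       454.8749     2,274.3744
  6       650.00       423.5334     2,541.2004
  7       650.00       394.3514     2,760.4598
  8       650.00       367.1801     2,937.4406
  9       650.00       341.8809     3,076.9280
  10   10,650.00     5,215.6302    52,156.3023
  Σ                  9,379.4020    71,007.1521
P = 9,379.4020; D_Mac = 7.57054 yrs; D_mod = 7.04892 yrs.
DV01 ≈ 7.04892 × 9,379.4020 × 0.0001 = 6.611467.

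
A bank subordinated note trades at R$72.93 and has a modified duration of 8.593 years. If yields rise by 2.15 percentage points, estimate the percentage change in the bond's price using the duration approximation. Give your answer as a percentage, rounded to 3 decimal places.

-18.475%

Duration approximation: ΔP/P ≈ -D_mod · Δy = -8.593 × (+0.0215) = -0.1847495.
As a percentage: -18.47495%.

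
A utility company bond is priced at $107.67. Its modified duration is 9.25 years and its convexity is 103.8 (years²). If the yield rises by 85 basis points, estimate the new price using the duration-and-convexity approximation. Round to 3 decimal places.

$99.608

Duration effect: -D_mod·Δy = -9.25 × (+0.0085) = -0.078625
Convexity effect: ½·C·(Δy)² = 0.5 × 103.8 × (0.0085)² = +0.003749775
ΔP/P ≈ -0.078625 + 0.003749775 = -0.074875225
New price ≈ 107.67 × (1 - 0.074875225) = 99.60818452425.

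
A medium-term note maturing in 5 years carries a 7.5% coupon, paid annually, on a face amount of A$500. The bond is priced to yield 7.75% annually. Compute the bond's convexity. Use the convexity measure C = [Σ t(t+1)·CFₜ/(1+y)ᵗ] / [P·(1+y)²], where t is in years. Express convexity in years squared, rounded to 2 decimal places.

21.37

With y = 0.0775:
  t   CF        PV=CF/(1+0.0775)^t    t·PV        t(t+1)·PV
  1        37.50        34.8028        34.8028          69.6056
  2        37.50        32.2996        64.5991         193.7974
  3        37.50        29.9764        89.9292         359.7168
  4        37.50        27.8203       111.2813         556.4064
  5       537.50       370.0770     1,850.3849      11,102.3095
  Σ                    494.9761     2,150.9973      12,281.8357
P = 494.9761.
Convexity = Σ t(t+1)·PV / [P·(1+y)²] = 12,281.8357 / (494.9761 × 1.161006) = 21.37197.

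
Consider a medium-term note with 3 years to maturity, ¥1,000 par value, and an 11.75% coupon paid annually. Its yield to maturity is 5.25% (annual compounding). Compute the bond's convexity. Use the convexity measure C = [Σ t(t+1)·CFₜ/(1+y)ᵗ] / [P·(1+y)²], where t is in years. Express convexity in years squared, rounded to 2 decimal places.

With y = 0.0525:
  t   CF        PV=CF/(1+0.0525)^t    t·PV        t(t+1)·PV
  1       117.50       111.6390       111.6390         223.2779
  2       117.50       106.0703       212.1405         636.4216
  3     1,117.50       958.4759     2,875.4278      11,501.7114
  Σ                  1,176.1852     3,199.2073      12,361.4109
P = 1,176.1852.
Convexity = Σ t(t+1)·PV / [P·(1+y)²] = 12,361.4109 / (1,176.1852 × 1.107756) = 9.48742.

9.49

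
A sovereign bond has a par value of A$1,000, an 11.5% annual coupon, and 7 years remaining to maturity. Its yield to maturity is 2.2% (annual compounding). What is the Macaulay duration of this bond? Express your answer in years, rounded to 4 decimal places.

Periodic yield y = 0.022. Discount each cash flow and weight by its year:
  t   CF        PV=CF/(1+0.022)^t    t·PV
  1       115.00       112.5245       112.5245
  2       115.00       110.1022       220.2044
  3       115.00       107.7321       323.1963
  4       115.00       105.4130       421.6521
  5       115.00       103.1439       515.7193
  6       115.00       100.9235       605.5412
  7     1,115.00       957.4555     6,702.1885
  Σ                  1,597.2947     8,901.0263
Price P = Σ PV = 1,597.2947.
Macaulay duration = Σ(t·PV) / P = 8,901.0263 / 1,597.2947 = 5.57256 years.

5.5726 years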